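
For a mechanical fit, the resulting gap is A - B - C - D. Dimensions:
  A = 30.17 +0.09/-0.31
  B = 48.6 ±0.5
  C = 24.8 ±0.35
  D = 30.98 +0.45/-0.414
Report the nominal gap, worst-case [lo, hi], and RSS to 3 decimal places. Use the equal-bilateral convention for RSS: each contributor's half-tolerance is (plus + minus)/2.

nominal=-74.210 wc=[-75.820,-72.856] rss=0.774

Stack each dimension's contribution:
  +A: nom +30.170 → Σnom=30.170; wc +0.090/-0.310 → slack +0.090/-0.310; half-tol=0.200, Σhalf²=0.040000
  -B: nom -48.600 → Σnom=-18.430; wc +0.500/-0.500 → slack +0.590/-0.810; half-tol=0.500, Σhalf²=0.290000
  -C: nom -24.800 → Σnom=-43.230; wc +0.350/-0.350 → slack +0.940/-1.160; half-tol=0.350, Σhalf²=0.412500
  -D: nom -30.980 → Σnom=-74.210; wc +0.414/-0.450 → slack +1.354/-1.610; half-tol=0.432, Σhalf²=0.599124
Nominal = -74.210. Worst-case = [-74.210 - 1.610, -74.210 + 1.354] = [-75.820, -72.856]. RSS = √0.599124 = 0.774.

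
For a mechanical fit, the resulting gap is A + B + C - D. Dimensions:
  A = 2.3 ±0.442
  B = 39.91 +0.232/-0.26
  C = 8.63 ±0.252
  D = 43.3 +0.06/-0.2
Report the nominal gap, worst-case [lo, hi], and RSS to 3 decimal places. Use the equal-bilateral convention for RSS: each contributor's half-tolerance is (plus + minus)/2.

nominal=7.540 wc=[6.526,8.666] rss=0.580

Stack each dimension's contribution:
  +A: nom +2.300 → Σnom=2.300; wc +0.442/-0.442 → slack +0.442/-0.442; half-tol=0.442, Σhalf²=0.195364
  +B: nom +39.910 → Σnom=42.210; wc +0.232/-0.260 → slack +0.674/-0.702; half-tol=0.246, Σhalf²=0.255880
  +C: nom +8.630 → Σnom=50.840; wc +0.252/-0.252 → slack +0.926/-0.954; half-tol=0.252, Σhalf²=0.319384
  -D: nom -43.300 → Σnom=7.540; wc +0.200/-0.060 → slack +1.126/-1.014; half-tol=0.130, Σhalf²=0.336284
Nominal = 7.540. Worst-case = [7.540 - 1.014, 7.540 + 1.126] = [6.526, 8.666]. RSS = √0.336284 = 0.580.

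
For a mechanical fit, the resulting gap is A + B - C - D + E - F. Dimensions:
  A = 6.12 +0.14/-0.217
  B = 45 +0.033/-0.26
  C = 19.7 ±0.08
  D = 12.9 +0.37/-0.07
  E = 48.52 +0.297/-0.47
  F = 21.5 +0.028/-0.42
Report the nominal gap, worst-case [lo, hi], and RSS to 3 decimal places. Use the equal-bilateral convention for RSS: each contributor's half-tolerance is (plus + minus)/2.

Stack each dimension's contribution:
  +A: nom +6.120 → Σnom=6.120; wc +0.140/-0.217 → slack +0.140/-0.217; half-tol=0.178, Σhalf²=0.031862
  +B: nom +45.000 → Σnom=51.120; wc +0.033/-0.260 → slack +0.173/-0.477; half-tol=0.147, Σhalf²=0.053324
  -C: nom -19.700 → Σnom=31.420; wc +0.080/-0.080 → slack +0.253/-0.557; half-tol=0.080, Σhalf²=0.059724
  -D: nom -12.900 → Σnom=18.520; wc +0.070/-0.370 → slack +0.323/-0.927; half-tol=0.220, Σhalf²=0.108124
  +E: nom +48.520 → Σnom=67.040; wc +0.297/-0.470 → slack +0.620/-1.397; half-tol=0.383, Σhalf²=0.255197
  -F: nom -21.500 → Σnom=45.540; wc +0.420/-0.028 → slack +1.040/-1.425; half-tol=0.224, Σhalf²=0.305373
Nominal = 45.540. Worst-case = [45.540 - 1.425, 45.540 + 1.040] = [44.115, 46.580]. RSS = √0.305373 = 0.553.

nominal=45.540 wc=[44.115,46.580] rss=0.553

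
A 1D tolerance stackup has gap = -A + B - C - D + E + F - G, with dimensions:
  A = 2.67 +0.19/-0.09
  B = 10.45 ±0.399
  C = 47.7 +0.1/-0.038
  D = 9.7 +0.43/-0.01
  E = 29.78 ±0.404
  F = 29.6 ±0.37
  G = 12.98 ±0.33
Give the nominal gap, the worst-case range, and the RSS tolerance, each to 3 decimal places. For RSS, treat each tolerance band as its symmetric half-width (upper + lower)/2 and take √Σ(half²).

nominal=-3.220 wc=[-5.443,-1.579] rss=0.801

Stack each dimension's contribution:
  -A: nom -2.670 → Σnom=-2.670; wc +0.090/-0.190 → slack +0.090/-0.190; half-tol=0.140, Σhalf²=0.019600
  +B: nom +10.450 → Σnom=7.780; wc +0.399/-0.399 → slack +0.489/-0.589; half-tol=0.399, Σhalf²=0.178801
  -C: nom -47.700 → Σnom=-39.920; wc +0.038/-0.100 → slack +0.527/-0.689; half-tol=0.069, Σhalf²=0.183562
  -D: nom -9.700 → Σnom=-49.620; wc +0.010/-0.430 → slack +0.537/-1.119; half-tol=0.220, Σhalf²=0.231962
  +E: nom +29.780 → Σnom=-19.840; wc +0.404/-0.404 → slack +0.941/-1.523; half-tol=0.404, Σhalf²=0.395178
  +F: nom +29.600 → Σnom=9.760; wc +0.370/-0.370 → slack +1.311/-1.893; half-tol=0.370, Σhalf²=0.532078
  -G: nom -12.980 → Σnom=-3.220; wc +0.330/-0.330 → slack +1.641/-2.223; half-tol=0.330, Σhalf²=0.640978
Nominal = -3.220. Worst-case = [-3.220 - 2.223, -3.220 + 1.641] = [-5.443, -1.579]. RSS = √0.640978 = 0.801.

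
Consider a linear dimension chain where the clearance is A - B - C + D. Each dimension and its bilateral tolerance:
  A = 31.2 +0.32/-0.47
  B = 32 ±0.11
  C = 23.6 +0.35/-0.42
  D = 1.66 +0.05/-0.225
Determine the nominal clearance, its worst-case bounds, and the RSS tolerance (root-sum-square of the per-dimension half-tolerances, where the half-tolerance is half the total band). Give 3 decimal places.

Stack each dimension's contribution:
  +A: nom +31.200 → Σnom=31.200; wc +0.320/-0.470 → slack +0.320/-0.470; half-tol=0.395, Σhalf²=0.156025
  -B: nom -32.000 → Σnom=-0.800; wc +0.110/-0.110 → slack +0.430/-0.580; half-tol=0.110, Σhalf²=0.168125
  -C: nom -23.600 → Σnom=-24.400; wc +0.420/-0.350 → slack +0.850/-0.930; half-tol=0.385, Σhalf²=0.316350
  +D: nom +1.660 → Σnom=-22.740; wc +0.050/-0.225 → slack +0.900/-1.155; half-tol=0.138, Σhalf²=0.335256
Nominal = -22.740. Worst-case = [-22.740 - 1.155, -22.740 + 0.900] = [-23.895, -21.840]. RSS = √0.335256 = 0.579.

nominal=-22.740 wc=[-23.895,-21.840] rss=0.579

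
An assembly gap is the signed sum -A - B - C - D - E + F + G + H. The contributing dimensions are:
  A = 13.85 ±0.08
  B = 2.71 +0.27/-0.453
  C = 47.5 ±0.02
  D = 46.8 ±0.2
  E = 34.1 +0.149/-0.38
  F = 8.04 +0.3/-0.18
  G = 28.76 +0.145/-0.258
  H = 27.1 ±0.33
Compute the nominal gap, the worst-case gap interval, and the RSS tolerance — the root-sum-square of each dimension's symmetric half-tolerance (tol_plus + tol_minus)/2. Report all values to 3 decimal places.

Stack each dimension's contribution:
  -A: nom -13.850 → Σnom=-13.850; wc +0.080/-0.080 → slack +0.080/-0.080; half-tol=0.080, Σhalf²=0.006400
  -B: nom -2.710 → Σnom=-16.560; wc +0.453/-0.270 → slack +0.533/-0.350; half-tol=0.362, Σhalf²=0.137082
  -C: nom -47.500 → Σnom=-64.060; wc +0.020/-0.020 → slack +0.553/-0.370; half-tol=0.020, Σhalf²=0.137482
  -D: nom -46.800 → Σnom=-110.860; wc +0.200/-0.200 → slack +0.753/-0.570; half-tol=0.200, Σhalf²=0.177482
  -E: nom -34.100 → Σnom=-144.960; wc +0.380/-0.149 → slack +1.133/-0.719; half-tol=0.265, Σhalf²=0.247443
  +F: nom +8.040 → Σnom=-136.920; wc +0.300/-0.180 → slack +1.433/-0.899; half-tol=0.240, Σhalf²=0.305043
  +G: nom +28.760 → Σnom=-108.160; wc +0.145/-0.258 → slack +1.578/-1.157; half-tol=0.202, Σhalf²=0.345645
  +H: nom +27.100 → Σnom=-81.060; wc +0.330/-0.330 → slack +1.908/-1.487; half-tol=0.330, Σhalf²=0.454545
Nominal = -81.060. Worst-case = [-81.060 - 1.487, -81.060 + 1.908] = [-82.547, -79.152]. RSS = √0.454545 = 0.674.

nominal=-81.060 wc=[-82.547,-79.152] rss=0.674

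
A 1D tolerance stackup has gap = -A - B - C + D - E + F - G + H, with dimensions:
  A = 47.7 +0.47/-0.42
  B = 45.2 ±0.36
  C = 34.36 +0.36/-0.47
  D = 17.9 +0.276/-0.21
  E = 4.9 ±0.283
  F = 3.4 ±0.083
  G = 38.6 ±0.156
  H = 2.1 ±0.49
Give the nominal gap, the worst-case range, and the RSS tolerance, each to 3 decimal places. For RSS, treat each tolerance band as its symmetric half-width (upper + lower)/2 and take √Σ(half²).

nominal=-147.360 wc=[-149.772,-144.822] rss=0.954

Stack each dimension's contribution:
  -A: nom -47.700 → Σnom=-47.700; wc +0.420/-0.470 → slack +0.420/-0.470; half-tol=0.445, Σhalf²=0.198025
  -B: nom -45.200 → Σnom=-92.900; wc +0.360/-0.360 → slack +0.780/-0.830; half-tol=0.360, Σhalf²=0.327625
  -C: nom -34.360 → Σnom=-127.260; wc +0.470/-0.360 → slack +1.250/-1.190; half-tol=0.415, Σhalf²=0.499850
  +D: nom +17.900 → Σnom=-109.360; wc +0.276/-0.210 → slack +1.526/-1.400; half-tol=0.243, Σhalf²=0.558899
  -E: nom -4.900 → Σnom=-114.260; wc +0.283/-0.283 → slack +1.809/-1.683; half-tol=0.283, Σhalf²=0.638988
  +F: nom +3.400 → Σnom=-110.860; wc +0.083/-0.083 → slack +1.892/-1.766; half-tol=0.083, Σhalf²=0.645877
  -G: nom -38.600 → Σnom=-149.460; wc +0.156/-0.156 → slack +2.048/-1.922; half-tol=0.156, Σhalf²=0.670213
  +H: nom +2.100 → Σnom=-147.360; wc +0.490/-0.490 → slack +2.538/-2.412; half-tol=0.490, Σhalf²=0.910313
Nominal = -147.360. Worst-case = [-147.360 - 2.412, -147.360 + 2.538] = [-149.772, -144.822]. RSS = √0.910313 = 0.954.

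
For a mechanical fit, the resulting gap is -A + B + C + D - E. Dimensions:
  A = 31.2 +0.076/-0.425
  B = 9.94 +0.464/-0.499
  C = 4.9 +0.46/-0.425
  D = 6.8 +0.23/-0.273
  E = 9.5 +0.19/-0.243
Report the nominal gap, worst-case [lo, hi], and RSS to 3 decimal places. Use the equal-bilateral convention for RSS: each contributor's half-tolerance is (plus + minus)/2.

nominal=-19.060 wc=[-20.523,-17.238] rss=0.775

Stack each dimension's contribution:
  -A: nom -31.200 → Σnom=-31.200; wc +0.425/-0.076 → slack +0.425/-0.076; half-tol=0.251, Σhalf²=0.062750
  +B: nom +9.940 → Σnom=-21.260; wc +0.464/-0.499 → slack +0.889/-0.575; half-tol=0.482, Σhalf²=0.294593
  +C: nom +4.900 → Σnom=-16.360; wc +0.460/-0.425 → slack +1.349/-1.000; half-tol=0.443, Σhalf²=0.490399
  +D: nom +6.800 → Σnom=-9.560; wc +0.230/-0.273 → slack +1.579/-1.273; half-tol=0.252, Σhalf²=0.553651
  -E: nom -9.500 → Σnom=-19.060; wc +0.243/-0.190 → slack +1.822/-1.463; half-tol=0.216, Σhalf²=0.600523
Nominal = -19.060. Worst-case = [-19.060 - 1.463, -19.060 + 1.822] = [-20.523, -17.238]. RSS = √0.600523 = 0.775.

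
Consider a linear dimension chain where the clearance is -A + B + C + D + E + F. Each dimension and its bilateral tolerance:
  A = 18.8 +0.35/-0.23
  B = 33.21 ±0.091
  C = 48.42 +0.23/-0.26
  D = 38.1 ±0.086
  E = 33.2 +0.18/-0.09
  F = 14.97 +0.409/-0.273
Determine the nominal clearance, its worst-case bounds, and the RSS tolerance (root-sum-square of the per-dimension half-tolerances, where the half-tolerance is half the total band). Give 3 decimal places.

nominal=149.100 wc=[147.950,150.326] rss=0.543

Stack each dimension's contribution:
  -A: nom -18.800 → Σnom=-18.800; wc +0.230/-0.350 → slack +0.230/-0.350; half-tol=0.290, Σhalf²=0.084100
  +B: nom +33.210 → Σnom=14.410; wc +0.091/-0.091 → slack +0.321/-0.441; half-tol=0.091, Σhalf²=0.092381
  +C: nom +48.420 → Σnom=62.830; wc +0.230/-0.260 → slack +0.551/-0.701; half-tol=0.245, Σhalf²=0.152406
  +D: nom +38.100 → Σnom=100.930; wc +0.086/-0.086 → slack +0.637/-0.787; half-tol=0.086, Σhalf²=0.159802
  +E: nom +33.200 → Σnom=134.130; wc +0.180/-0.090 → slack +0.817/-0.877; half-tol=0.135, Σhalf²=0.178027
  +F: nom +14.970 → Σnom=149.100; wc +0.409/-0.273 → slack +1.226/-1.150; half-tol=0.341, Σhalf²=0.294308
Nominal = 149.100. Worst-case = [149.100 - 1.150, 149.100 + 1.226] = [147.950, 150.326]. RSS = √0.294308 = 0.543.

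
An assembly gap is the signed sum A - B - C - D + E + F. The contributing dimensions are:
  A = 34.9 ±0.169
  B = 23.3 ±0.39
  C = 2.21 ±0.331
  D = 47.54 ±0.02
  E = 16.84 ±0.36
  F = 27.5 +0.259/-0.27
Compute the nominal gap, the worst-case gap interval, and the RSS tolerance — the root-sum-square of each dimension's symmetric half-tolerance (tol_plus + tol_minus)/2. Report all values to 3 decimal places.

Stack each dimension's contribution:
  +A: nom +34.900 → Σnom=34.900; wc +0.169/-0.169 → slack +0.169/-0.169; half-tol=0.169, Σhalf²=0.028561
  -B: nom -23.300 → Σnom=11.600; wc +0.390/-0.390 → slack +0.559/-0.559; half-tol=0.390, Σhalf²=0.180661
  -C: nom -2.210 → Σnom=9.390; wc +0.331/-0.331 → slack +0.890/-0.890; half-tol=0.331, Σhalf²=0.290222
  -D: nom -47.540 → Σnom=-38.150; wc +0.020/-0.020 → slack +0.910/-0.910; half-tol=0.020, Σhalf²=0.290622
  +E: nom +16.840 → Σnom=-21.310; wc +0.360/-0.360 → slack +1.270/-1.270; half-tol=0.360, Σhalf²=0.420222
  +F: nom +27.500 → Σnom=6.190; wc +0.259/-0.270 → slack +1.529/-1.540; half-tol=0.265, Σhalf²=0.490182
Nominal = 6.190. Worst-case = [6.190 - 1.540, 6.190 + 1.529] = [4.650, 7.719]. RSS = √0.490182 = 0.700.

nominal=6.190 wc=[4.650,7.719] rss=0.700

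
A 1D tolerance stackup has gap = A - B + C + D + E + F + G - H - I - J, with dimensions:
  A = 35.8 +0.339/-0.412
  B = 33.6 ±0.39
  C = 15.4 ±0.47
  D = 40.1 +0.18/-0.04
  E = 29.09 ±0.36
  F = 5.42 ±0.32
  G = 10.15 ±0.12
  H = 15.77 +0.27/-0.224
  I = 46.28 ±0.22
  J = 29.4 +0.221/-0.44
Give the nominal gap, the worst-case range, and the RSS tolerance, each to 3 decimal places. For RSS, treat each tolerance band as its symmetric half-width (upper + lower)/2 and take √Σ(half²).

Stack each dimension's contribution:
  +A: nom +35.800 → Σnom=35.800; wc +0.339/-0.412 → slack +0.339/-0.412; half-tol=0.376, Σhalf²=0.141000
  -B: nom -33.600 → Σnom=2.200; wc +0.390/-0.390 → slack +0.729/-0.802; half-tol=0.390, Σhalf²=0.293100
  +C: nom +15.400 → Σnom=17.600; wc +0.470/-0.470 → slack +1.199/-1.272; half-tol=0.470, Σhalf²=0.514000
  +D: nom +40.100 → Σnom=57.700; wc +0.180/-0.040 → slack +1.379/-1.312; half-tol=0.110, Σhalf²=0.526100
  +E: nom +29.090 → Σnom=86.790; wc +0.360/-0.360 → slack +1.739/-1.672; half-tol=0.360, Σhalf²=0.655700
  +F: nom +5.420 → Σnom=92.210; wc +0.320/-0.320 → slack +2.059/-1.992; half-tol=0.320, Σhalf²=0.758100
  +G: nom +10.150 → Σnom=102.360; wc +0.120/-0.120 → slack +2.179/-2.112; half-tol=0.120, Σhalf²=0.772500
  -H: nom -15.770 → Σnom=86.590; wc +0.224/-0.270 → slack +2.403/-2.382; half-tol=0.247, Σhalf²=0.833509
  -I: nom -46.280 → Σnom=40.310; wc +0.220/-0.220 → slack +2.623/-2.602; half-tol=0.220, Σhalf²=0.881909
  -J: nom -29.400 → Σnom=10.910; wc +0.440/-0.221 → slack +3.063/-2.823; half-tol=0.331, Σhalf²=0.991139
Nominal = 10.910. Worst-case = [10.910 - 2.823, 10.910 + 3.063] = [8.087, 13.973]. RSS = √0.991139 = 0.996.

nominal=10.910 wc=[8.087,13.973] rss=0.996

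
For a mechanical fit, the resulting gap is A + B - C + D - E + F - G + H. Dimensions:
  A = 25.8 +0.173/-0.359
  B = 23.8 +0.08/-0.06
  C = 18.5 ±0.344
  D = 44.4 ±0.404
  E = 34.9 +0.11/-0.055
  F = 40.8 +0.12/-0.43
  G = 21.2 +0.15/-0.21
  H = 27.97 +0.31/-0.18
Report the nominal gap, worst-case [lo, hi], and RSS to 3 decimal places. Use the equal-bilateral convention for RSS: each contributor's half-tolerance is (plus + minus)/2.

Stack each dimension's contribution:
  +A: nom +25.800 → Σnom=25.800; wc +0.173/-0.359 → slack +0.173/-0.359; half-tol=0.266, Σhalf²=0.070756
  +B: nom +23.800 → Σnom=49.600; wc +0.080/-0.060 → slack +0.253/-0.419; half-tol=0.070, Σhalf²=0.075656
  -C: nom -18.500 → Σnom=31.100; wc +0.344/-0.344 → slack +0.597/-0.763; half-tol=0.344, Σhalf²=0.193992
  +D: nom +44.400 → Σnom=75.500; wc +0.404/-0.404 → slack +1.001/-1.167; half-tol=0.404, Σhalf²=0.357208
  -E: nom -34.900 → Σnom=40.600; wc +0.055/-0.110 → slack +1.056/-1.277; half-tol=0.083, Σhalf²=0.364014
  +F: nom +40.800 → Σnom=81.400; wc +0.120/-0.430 → slack +1.176/-1.707; half-tol=0.275, Σhalf²=0.439639
  -G: nom -21.200 → Σnom=60.200; wc +0.210/-0.150 → slack +1.386/-1.857; half-tol=0.180, Σhalf²=0.472039
  +H: nom +27.970 → Σnom=88.170; wc +0.310/-0.180 → slack +1.696/-2.037; half-tol=0.245, Σhalf²=0.532064
Nominal = 88.170. Worst-case = [88.170 - 2.037, 88.170 + 1.696] = [86.133, 89.866]. RSS = √0.532064 = 0.729.

nominal=88.170 wc=[86.133,89.866] rss=0.729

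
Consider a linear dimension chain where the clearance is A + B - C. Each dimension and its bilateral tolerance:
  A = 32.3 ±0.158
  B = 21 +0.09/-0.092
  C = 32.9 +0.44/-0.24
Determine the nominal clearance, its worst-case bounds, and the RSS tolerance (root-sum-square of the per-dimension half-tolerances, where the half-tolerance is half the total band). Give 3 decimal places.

Stack each dimension's contribution:
  +A: nom +32.300 → Σnom=32.300; wc +0.158/-0.158 → slack +0.158/-0.158; half-tol=0.158, Σhalf²=0.024964
  +B: nom +21.000 → Σnom=53.300; wc +0.090/-0.092 → slack +0.248/-0.250; half-tol=0.091, Σhalf²=0.033245
  -C: nom -32.900 → Σnom=20.400; wc +0.240/-0.440 → slack +0.488/-0.690; half-tol=0.340, Σhalf²=0.148845
Nominal = 20.400. Worst-case = [20.400 - 0.690, 20.400 + 0.488] = [19.710, 20.888]. RSS = √0.148845 = 0.386.

nominal=20.400 wc=[19.710,20.888] rss=0.386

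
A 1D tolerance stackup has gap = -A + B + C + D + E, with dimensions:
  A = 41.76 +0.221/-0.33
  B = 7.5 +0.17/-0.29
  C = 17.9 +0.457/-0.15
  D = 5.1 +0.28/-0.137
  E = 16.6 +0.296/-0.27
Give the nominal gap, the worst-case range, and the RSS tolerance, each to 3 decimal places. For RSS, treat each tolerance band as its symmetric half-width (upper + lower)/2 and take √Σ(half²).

nominal=5.340 wc=[4.272,6.873] rss=0.587

Stack each dimension's contribution:
  -A: nom -41.760 → Σnom=-41.760; wc +0.330/-0.221 → slack +0.330/-0.221; half-tol=0.276, Σhalf²=0.075900
  +B: nom +7.500 → Σnom=-34.260; wc +0.170/-0.290 → slack +0.500/-0.511; half-tol=0.230, Σhalf²=0.128800
  +C: nom +17.900 → Σnom=-16.360; wc +0.457/-0.150 → slack +0.957/-0.661; half-tol=0.303, Σhalf²=0.220913
  +D: nom +5.100 → Σnom=-11.260; wc +0.280/-0.137 → slack +1.237/-0.798; half-tol=0.209, Σhalf²=0.264385
  +E: nom +16.600 → Σnom=5.340; wc +0.296/-0.270 → slack +1.533/-1.068; half-tol=0.283, Σhalf²=0.344474
Nominal = 5.340. Worst-case = [5.340 - 1.068, 5.340 + 1.533] = [4.272, 6.873]. RSS = √0.344474 = 0.587.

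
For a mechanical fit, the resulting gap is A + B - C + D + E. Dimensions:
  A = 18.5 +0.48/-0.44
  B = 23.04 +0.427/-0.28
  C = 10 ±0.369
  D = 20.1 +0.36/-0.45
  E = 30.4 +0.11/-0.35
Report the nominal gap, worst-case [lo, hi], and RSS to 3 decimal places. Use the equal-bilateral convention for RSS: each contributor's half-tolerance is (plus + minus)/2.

nominal=82.040 wc=[80.151,83.786] rss=0.830

Stack each dimension's contribution:
  +A: nom +18.500 → Σnom=18.500; wc +0.480/-0.440 → slack +0.480/-0.440; half-tol=0.460, Σhalf²=0.211600
  +B: nom +23.040 → Σnom=41.540; wc +0.427/-0.280 → slack +0.907/-0.720; half-tol=0.354, Σhalf²=0.336562
  -C: nom -10.000 → Σnom=31.540; wc +0.369/-0.369 → slack +1.276/-1.089; half-tol=0.369, Σhalf²=0.472723
  +D: nom +20.100 → Σnom=51.640; wc +0.360/-0.450 → slack +1.636/-1.539; half-tol=0.405, Σhalf²=0.636748
  +E: nom +30.400 → Σnom=82.040; wc +0.110/-0.350 → slack +1.746/-1.889; half-tol=0.230, Σhalf²=0.689648
Nominal = 82.040. Worst-case = [82.040 - 1.889, 82.040 + 1.746] = [80.151, 83.786]. RSS = √0.689648 = 0.830.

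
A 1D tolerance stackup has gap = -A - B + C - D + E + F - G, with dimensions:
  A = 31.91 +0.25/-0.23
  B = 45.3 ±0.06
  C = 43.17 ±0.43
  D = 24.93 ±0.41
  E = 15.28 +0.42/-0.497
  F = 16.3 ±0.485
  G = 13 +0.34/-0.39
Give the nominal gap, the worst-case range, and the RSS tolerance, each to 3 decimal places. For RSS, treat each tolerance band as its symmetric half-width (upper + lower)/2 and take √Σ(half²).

Stack each dimension's contribution:
  -A: nom -31.910 → Σnom=-31.910; wc +0.230/-0.250 → slack +0.230/-0.250; half-tol=0.240, Σhalf²=0.057600
  -B: nom -45.300 → Σnom=-77.210; wc +0.060/-0.060 → slack +0.290/-0.310; half-tol=0.060, Σhalf²=0.061200
  +C: nom +43.170 → Σnom=-34.040; wc +0.430/-0.430 → slack +0.720/-0.740; half-tol=0.430, Σhalf²=0.246100
  -D: nom -24.930 → Σnom=-58.970; wc +0.410/-0.410 → slack +1.130/-1.150; half-tol=0.410, Σhalf²=0.414200
  +E: nom +15.280 → Σnom=-43.690; wc +0.420/-0.497 → slack +1.550/-1.647; half-tol=0.459, Σhalf²=0.624422
  +F: nom +16.300 → Σnom=-27.390; wc +0.485/-0.485 → slack +2.035/-2.132; half-tol=0.485, Σhalf²=0.859647
  -G: nom -13.000 → Σnom=-40.390; wc +0.390/-0.340 → slack +2.425/-2.472; half-tol=0.365, Σhalf²=0.992872
Nominal = -40.390. Worst-case = [-40.390 - 2.472, -40.390 + 2.425] = [-42.862, -37.965]. RSS = √0.992872 = 0.996.

nominal=-40.390 wc=[-42.862,-37.965] rss=0.996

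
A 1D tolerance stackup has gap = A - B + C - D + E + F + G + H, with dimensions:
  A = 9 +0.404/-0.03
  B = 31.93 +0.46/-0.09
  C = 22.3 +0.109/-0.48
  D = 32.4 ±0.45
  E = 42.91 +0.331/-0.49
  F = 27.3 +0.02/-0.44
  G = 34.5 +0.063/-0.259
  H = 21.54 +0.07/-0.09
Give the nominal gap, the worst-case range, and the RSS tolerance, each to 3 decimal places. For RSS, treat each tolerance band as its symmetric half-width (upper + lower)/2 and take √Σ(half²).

nominal=93.220 wc=[90.521,94.757] rss=0.816

Stack each dimension's contribution:
  +A: nom +9.000 → Σnom=9.000; wc +0.404/-0.030 → slack +0.404/-0.030; half-tol=0.217, Σhalf²=0.047089
  -B: nom -31.930 → Σnom=-22.930; wc +0.090/-0.460 → slack +0.494/-0.490; half-tol=0.275, Σhalf²=0.122714
  +C: nom +22.300 → Σnom=-0.630; wc +0.109/-0.480 → slack +0.603/-0.970; half-tol=0.294, Σhalf²=0.209444
  -D: nom -32.400 → Σnom=-33.030; wc +0.450/-0.450 → slack +1.053/-1.420; half-tol=0.450, Σhalf²=0.411944
  +E: nom +42.910 → Σnom=9.880; wc +0.331/-0.490 → slack +1.384/-1.910; half-tol=0.410, Σhalf²=0.580454
  +F: nom +27.300 → Σnom=37.180; wc +0.020/-0.440 → slack +1.404/-2.350; half-tol=0.230, Σhalf²=0.633355
  +G: nom +34.500 → Σnom=71.680; wc +0.063/-0.259 → slack +1.467/-2.609; half-tol=0.161, Σhalf²=0.659276
  +H: nom +21.540 → Σnom=93.220; wc +0.070/-0.090 → slack +1.537/-2.699; half-tol=0.080, Σhalf²=0.665675
Nominal = 93.220. Worst-case = [93.220 - 2.699, 93.220 + 1.537] = [90.521, 94.757]. RSS = √0.665675 = 0.816.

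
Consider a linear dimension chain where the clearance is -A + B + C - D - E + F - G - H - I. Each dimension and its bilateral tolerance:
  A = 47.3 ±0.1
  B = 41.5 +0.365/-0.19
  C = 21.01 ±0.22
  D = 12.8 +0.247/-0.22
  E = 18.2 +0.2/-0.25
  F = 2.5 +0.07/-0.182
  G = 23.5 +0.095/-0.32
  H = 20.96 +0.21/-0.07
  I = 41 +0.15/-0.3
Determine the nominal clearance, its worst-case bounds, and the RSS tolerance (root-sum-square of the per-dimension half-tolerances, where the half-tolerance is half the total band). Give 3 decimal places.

Stack each dimension's contribution:
  -A: nom -47.300 → Σnom=-47.300; wc +0.100/-0.100 → slack +0.100/-0.100; half-tol=0.100, Σhalf²=0.010000
  +B: nom +41.500 → Σnom=-5.800; wc +0.365/-0.190 → slack +0.465/-0.290; half-tol=0.277, Σhalf²=0.087006
  +C: nom +21.010 → Σnom=15.210; wc +0.220/-0.220 → slack +0.685/-0.510; half-tol=0.220, Σhalf²=0.135406
  -D: nom -12.800 → Σnom=2.410; wc +0.220/-0.247 → slack +0.905/-0.757; half-tol=0.233, Σhalf²=0.189928
  -E: nom -18.200 → Σnom=-15.790; wc +0.250/-0.200 → slack +1.155/-0.957; half-tol=0.225, Σhalf²=0.240553
  +F: nom +2.500 → Σnom=-13.290; wc +0.070/-0.182 → slack +1.225/-1.139; half-tol=0.126, Σhalf²=0.256429
  -G: nom -23.500 → Σnom=-36.790; wc +0.320/-0.095 → slack +1.545/-1.234; half-tol=0.208, Σhalf²=0.299486
  -H: nom -20.960 → Σnom=-57.750; wc +0.070/-0.210 → slack +1.615/-1.444; half-tol=0.140, Σhalf²=0.319086
  -I: nom -41.000 → Σnom=-98.750; wc +0.300/-0.150 → slack +1.915/-1.594; half-tol=0.225, Σhalf²=0.369711
Nominal = -98.750. Worst-case = [-98.750 - 1.594, -98.750 + 1.915] = [-100.344, -96.835]. RSS = √0.369711 = 0.608.

nominal=-98.750 wc=[-100.344,-96.835] rss=0.608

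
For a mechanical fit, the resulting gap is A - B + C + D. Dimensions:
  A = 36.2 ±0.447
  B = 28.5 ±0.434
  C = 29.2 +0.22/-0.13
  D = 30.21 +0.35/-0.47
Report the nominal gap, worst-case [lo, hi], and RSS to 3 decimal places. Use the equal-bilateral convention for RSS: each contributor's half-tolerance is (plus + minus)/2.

nominal=67.110 wc=[65.629,68.561] rss=0.766

Stack each dimension's contribution:
  +A: nom +36.200 → Σnom=36.200; wc +0.447/-0.447 → slack +0.447/-0.447; half-tol=0.447, Σhalf²=0.199809
  -B: nom -28.500 → Σnom=7.700; wc +0.434/-0.434 → slack +0.881/-0.881; half-tol=0.434, Σhalf²=0.388165
  +C: nom +29.200 → Σnom=36.900; wc +0.220/-0.130 → slack +1.101/-1.011; half-tol=0.175, Σhalf²=0.418790
  +D: nom +30.210 → Σnom=67.110; wc +0.350/-0.470 → slack +1.451/-1.481; half-tol=0.410, Σhalf²=0.586890
Nominal = 67.110. Worst-case = [67.110 - 1.481, 67.110 + 1.451] = [65.629, 68.561]. RSS = √0.586890 = 0.766.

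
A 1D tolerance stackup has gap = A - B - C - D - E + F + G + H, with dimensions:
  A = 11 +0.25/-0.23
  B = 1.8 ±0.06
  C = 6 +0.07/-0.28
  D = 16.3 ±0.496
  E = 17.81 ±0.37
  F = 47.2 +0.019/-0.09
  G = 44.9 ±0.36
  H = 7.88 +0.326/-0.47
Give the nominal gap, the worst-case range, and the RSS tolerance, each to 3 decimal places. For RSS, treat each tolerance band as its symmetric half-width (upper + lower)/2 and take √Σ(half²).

Stack each dimension's contribution:
  +A: nom +11.000 → Σnom=11.000; wc +0.250/-0.230 → slack +0.250/-0.230; half-tol=0.240, Σhalf²=0.057600
  -B: nom -1.800 → Σnom=9.200; wc +0.060/-0.060 → slack +0.310/-0.290; half-tol=0.060, Σhalf²=0.061200
  -C: nom -6.000 → Σnom=3.200; wc +0.280/-0.070 → slack +0.590/-0.360; half-tol=0.175, Σhalf²=0.091825
  -D: nom -16.300 → Σnom=-13.100; wc +0.496/-0.496 → slack +1.086/-0.856; half-tol=0.496, Σhalf²=0.337841
  -E: nom -17.810 → Σnom=-30.910; wc +0.370/-0.370 → slack +1.456/-1.226; half-tol=0.370, Σhalf²=0.474741
  +F: nom +47.200 → Σnom=16.290; wc +0.019/-0.090 → slack +1.475/-1.316; half-tol=0.054, Σhalf²=0.477711
  +G: nom +44.900 → Σnom=61.190; wc +0.360/-0.360 → slack +1.835/-1.676; half-tol=0.360, Σhalf²=0.607311
  +H: nom +7.880 → Σnom=69.070; wc +0.326/-0.470 → slack +2.161/-2.146; half-tol=0.398, Σhalf²=0.765715
Nominal = 69.070. Worst-case = [69.070 - 2.146, 69.070 + 2.161] = [66.924, 71.231]. RSS = √0.765715 = 0.875.

nominal=69.070 wc=[66.924,71.231] rss=0.875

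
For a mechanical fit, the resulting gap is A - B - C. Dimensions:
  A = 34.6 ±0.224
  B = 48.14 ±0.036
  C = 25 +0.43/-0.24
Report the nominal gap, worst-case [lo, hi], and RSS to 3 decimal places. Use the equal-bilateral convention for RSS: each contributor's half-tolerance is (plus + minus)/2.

nominal=-38.540 wc=[-39.230,-38.040] rss=0.405

Stack each dimension's contribution:
  +A: nom +34.600 → Σnom=34.600; wc +0.224/-0.224 → slack +0.224/-0.224; half-tol=0.224, Σhalf²=0.050176
  -B: nom -48.140 → Σnom=-13.540; wc +0.036/-0.036 → slack +0.260/-0.260; half-tol=0.036, Σhalf²=0.051472
  -C: nom -25.000 → Σnom=-38.540; wc +0.240/-0.430 → slack +0.500/-0.690; half-tol=0.335, Σhalf²=0.163697
Nominal = -38.540. Worst-case = [-38.540 - 0.690, -38.540 + 0.500] = [-39.230, -38.040]. RSS = √0.163697 = 0.405.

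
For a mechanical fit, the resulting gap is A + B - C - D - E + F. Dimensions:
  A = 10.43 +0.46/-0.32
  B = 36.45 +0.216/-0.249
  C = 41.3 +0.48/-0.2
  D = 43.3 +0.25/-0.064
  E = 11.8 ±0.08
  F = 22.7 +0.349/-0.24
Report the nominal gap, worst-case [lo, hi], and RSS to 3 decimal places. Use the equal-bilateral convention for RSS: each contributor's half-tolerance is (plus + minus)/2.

Stack each dimension's contribution:
  +A: nom +10.430 → Σnom=10.430; wc +0.460/-0.320 → slack +0.460/-0.320; half-tol=0.390, Σhalf²=0.152100
  +B: nom +36.450 → Σnom=46.880; wc +0.216/-0.249 → slack +0.676/-0.569; half-tol=0.232, Σhalf²=0.206156
  -C: nom -41.300 → Σnom=5.580; wc +0.200/-0.480 → slack +0.876/-1.049; half-tol=0.340, Σhalf²=0.321756
  -D: nom -43.300 → Σnom=-37.720; wc +0.064/-0.250 → slack +0.940/-1.299; half-tol=0.157, Σhalf²=0.346405
  -E: nom -11.800 → Σnom=-49.520; wc +0.080/-0.080 → slack +1.020/-1.379; half-tol=0.080, Σhalf²=0.352805
  +F: nom +22.700 → Σnom=-26.820; wc +0.349/-0.240 → slack +1.369/-1.619; half-tol=0.294, Σhalf²=0.439535
Nominal = -26.820. Worst-case = [-26.820 - 1.619, -26.820 + 1.369] = [-28.439, -25.451]. RSS = √0.439535 = 0.663.

nominal=-26.820 wc=[-28.439,-25.451] rss=0.663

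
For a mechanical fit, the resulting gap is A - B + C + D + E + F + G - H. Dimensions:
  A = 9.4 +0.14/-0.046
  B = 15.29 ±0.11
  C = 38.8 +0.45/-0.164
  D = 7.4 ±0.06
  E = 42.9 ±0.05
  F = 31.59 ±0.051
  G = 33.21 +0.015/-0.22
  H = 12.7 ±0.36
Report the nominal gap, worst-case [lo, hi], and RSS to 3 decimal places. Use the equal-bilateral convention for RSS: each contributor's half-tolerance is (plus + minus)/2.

nominal=135.310 wc=[134.249,136.546] rss=0.517

Stack each dimension's contribution:
  +A: nom +9.400 → Σnom=9.400; wc +0.140/-0.046 → slack +0.140/-0.046; half-tol=0.093, Σhalf²=0.008649
  -B: nom -15.290 → Σnom=-5.890; wc +0.110/-0.110 → slack +0.250/-0.156; half-tol=0.110, Σhalf²=0.020749
  +C: nom +38.800 → Σnom=32.910; wc +0.450/-0.164 → slack +0.700/-0.320; half-tol=0.307, Σhalf²=0.114998
  +D: nom +7.400 → Σnom=40.310; wc +0.060/-0.060 → slack +0.760/-0.380; half-tol=0.060, Σhalf²=0.118598
  +E: nom +42.900 → Σnom=83.210; wc +0.050/-0.050 → slack +0.810/-0.430; half-tol=0.050, Σhalf²=0.121098
  +F: nom +31.590 → Σnom=114.800; wc +0.051/-0.051 → slack +0.861/-0.481; half-tol=0.051, Σhalf²=0.123699
  +G: nom +33.210 → Σnom=148.010; wc +0.015/-0.220 → slack +0.876/-0.701; half-tol=0.117, Σhalf²=0.137505
  -H: nom -12.700 → Σnom=135.310; wc +0.360/-0.360 → slack +1.236/-1.061; half-tol=0.360, Σhalf²=0.267105
Nominal = 135.310. Worst-case = [135.310 - 1.061, 135.310 + 1.236] = [134.249, 136.546]. RSS = √0.267105 = 0.517.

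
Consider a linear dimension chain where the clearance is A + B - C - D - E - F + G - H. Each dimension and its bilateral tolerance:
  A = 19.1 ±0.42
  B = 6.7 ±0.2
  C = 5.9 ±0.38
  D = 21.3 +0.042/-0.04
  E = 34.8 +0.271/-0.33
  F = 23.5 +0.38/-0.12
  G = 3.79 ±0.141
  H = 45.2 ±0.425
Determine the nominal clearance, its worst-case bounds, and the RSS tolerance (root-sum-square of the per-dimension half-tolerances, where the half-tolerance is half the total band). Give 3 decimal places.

nominal=-101.110 wc=[-103.369,-99.054] rss=0.846

Stack each dimension's contribution:
  +A: nom +19.100 → Σnom=19.100; wc +0.420/-0.420 → slack +0.420/-0.420; half-tol=0.420, Σhalf²=0.176400
  +B: nom +6.700 → Σnom=25.800; wc +0.200/-0.200 → slack +0.620/-0.620; half-tol=0.200, Σhalf²=0.216400
  -C: nom -5.900 → Σnom=19.900; wc +0.380/-0.380 → slack +1.000/-1.000; half-tol=0.380, Σhalf²=0.360800
  -D: nom -21.300 → Σnom=-1.400; wc +0.040/-0.042 → slack +1.040/-1.042; half-tol=0.041, Σhalf²=0.362481
  -E: nom -34.800 → Σnom=-36.200; wc +0.330/-0.271 → slack +1.370/-1.313; half-tol=0.300, Σhalf²=0.452781
  -F: nom -23.500 → Σnom=-59.700; wc +0.120/-0.380 → slack +1.490/-1.693; half-tol=0.250, Σhalf²=0.515281
  +G: nom +3.790 → Σnom=-55.910; wc +0.141/-0.141 → slack +1.631/-1.834; half-tol=0.141, Σhalf²=0.535162
  -H: nom -45.200 → Σnom=-101.110; wc +0.425/-0.425 → slack +2.056/-2.259; half-tol=0.425, Σhalf²=0.715787
Nominal = -101.110. Worst-case = [-101.110 - 2.259, -101.110 + 2.056] = [-103.369, -99.054]. RSS = √0.715787 = 0.846.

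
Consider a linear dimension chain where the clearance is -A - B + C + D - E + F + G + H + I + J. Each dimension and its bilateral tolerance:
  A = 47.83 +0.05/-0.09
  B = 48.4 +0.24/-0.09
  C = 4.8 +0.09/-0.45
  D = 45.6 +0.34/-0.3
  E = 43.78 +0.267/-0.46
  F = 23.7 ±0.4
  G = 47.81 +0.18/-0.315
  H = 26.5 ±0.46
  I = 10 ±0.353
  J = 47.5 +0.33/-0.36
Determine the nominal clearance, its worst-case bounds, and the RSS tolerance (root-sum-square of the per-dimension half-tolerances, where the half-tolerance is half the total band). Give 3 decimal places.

nominal=65.900 wc=[62.705,68.693] rss=1.008

Stack each dimension's contribution:
  -A: nom -47.830 → Σnom=-47.830; wc +0.090/-0.050 → slack +0.090/-0.050; half-tol=0.070, Σhalf²=0.004900
  -B: nom -48.400 → Σnom=-96.230; wc +0.090/-0.240 → slack +0.180/-0.290; half-tol=0.165, Σhalf²=0.032125
  +C: nom +4.800 → Σnom=-91.430; wc +0.090/-0.450 → slack +0.270/-0.740; half-tol=0.270, Σhalf²=0.105025
  +D: nom +45.600 → Σnom=-45.830; wc +0.340/-0.300 → slack +0.610/-1.040; half-tol=0.320, Σhalf²=0.207425
  -E: nom -43.780 → Σnom=-89.610; wc +0.460/-0.267 → slack +1.070/-1.307; half-tol=0.364, Σhalf²=0.339557
  +F: nom +23.700 → Σnom=-65.910; wc +0.400/-0.400 → slack +1.470/-1.707; half-tol=0.400, Σhalf²=0.499557
  +G: nom +47.810 → Σnom=-18.100; wc +0.180/-0.315 → slack +1.650/-2.022; half-tol=0.247, Σhalf²=0.560814
  +H: nom +26.500 → Σnom=8.400; wc +0.460/-0.460 → slack +2.110/-2.482; half-tol=0.460, Σhalf²=0.772414
  +I: nom +10.000 → Σnom=18.400; wc +0.353/-0.353 → slack +2.463/-2.835; half-tol=0.353, Σhalf²=0.897023
  +J: nom +47.500 → Σnom=65.900; wc +0.330/-0.360 → slack +2.793/-3.195; half-tol=0.345, Σhalf²=1.016047
Nominal = 65.900. Worst-case = [65.900 - 3.195, 65.900 + 2.793] = [62.705, 68.693]. RSS = √1.016047 = 1.008.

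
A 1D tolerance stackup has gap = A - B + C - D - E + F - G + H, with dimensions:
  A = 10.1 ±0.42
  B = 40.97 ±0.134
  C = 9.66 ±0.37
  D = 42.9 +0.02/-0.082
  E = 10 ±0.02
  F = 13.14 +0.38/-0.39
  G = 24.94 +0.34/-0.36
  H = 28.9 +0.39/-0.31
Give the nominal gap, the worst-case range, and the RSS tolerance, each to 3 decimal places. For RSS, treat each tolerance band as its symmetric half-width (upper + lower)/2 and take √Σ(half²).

Stack each dimension's contribution:
  +A: nom +10.100 → Σnom=10.100; wc +0.420/-0.420 → slack +0.420/-0.420; half-tol=0.420, Σhalf²=0.176400
  -B: nom -40.970 → Σnom=-30.870; wc +0.134/-0.134 → slack +0.554/-0.554; half-tol=0.134, Σhalf²=0.194356
  +C: nom +9.660 → Σnom=-21.210; wc +0.370/-0.370 → slack +0.924/-0.924; half-tol=0.370, Σhalf²=0.331256
  -D: nom -42.900 → Σnom=-64.110; wc +0.082/-0.020 → slack +1.006/-0.944; half-tol=0.051, Σhalf²=0.333857
  -E: nom -10.000 → Σnom=-74.110; wc +0.020/-0.020 → slack +1.026/-0.964; half-tol=0.020, Σhalf²=0.334257
  +F: nom +13.140 → Σnom=-60.970; wc +0.380/-0.390 → slack +1.406/-1.354; half-tol=0.385, Σhalf²=0.482482
  -G: nom -24.940 → Σnom=-85.910; wc +0.360/-0.340 → slack +1.766/-1.694; half-tol=0.350, Σhalf²=0.604982
  +H: nom +28.900 → Σnom=-57.010; wc +0.390/-0.310 → slack +2.156/-2.004; half-tol=0.350, Σhalf²=0.727482
Nominal = -57.010. Worst-case = [-57.010 - 2.004, -57.010 + 2.156] = [-59.014, -54.854]. RSS = √0.727482 = 0.853.

nominal=-57.010 wc=[-59.014,-54.854] rss=0.853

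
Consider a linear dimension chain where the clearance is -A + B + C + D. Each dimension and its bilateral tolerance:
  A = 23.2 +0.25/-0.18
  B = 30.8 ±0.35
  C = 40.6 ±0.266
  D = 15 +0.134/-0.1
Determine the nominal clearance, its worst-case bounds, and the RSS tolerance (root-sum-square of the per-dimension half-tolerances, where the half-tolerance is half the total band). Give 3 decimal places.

Stack each dimension's contribution:
  -A: nom -23.200 → Σnom=-23.200; wc +0.180/-0.250 → slack +0.180/-0.250; half-tol=0.215, Σhalf²=0.046225
  +B: nom +30.800 → Σnom=7.600; wc +0.350/-0.350 → slack +0.530/-0.600; half-tol=0.350, Σhalf²=0.168725
  +C: nom +40.600 → Σnom=48.200; wc +0.266/-0.266 → slack +0.796/-0.866; half-tol=0.266, Σhalf²=0.239481
  +D: nom +15.000 → Σnom=63.200; wc +0.134/-0.100 → slack +0.930/-0.966; half-tol=0.117, Σhalf²=0.253170
Nominal = 63.200. Worst-case = [63.200 - 0.966, 63.200 + 0.930] = [62.234, 64.130]. RSS = √0.253170 = 0.503.

nominal=63.200 wc=[62.234,64.130] rss=0.503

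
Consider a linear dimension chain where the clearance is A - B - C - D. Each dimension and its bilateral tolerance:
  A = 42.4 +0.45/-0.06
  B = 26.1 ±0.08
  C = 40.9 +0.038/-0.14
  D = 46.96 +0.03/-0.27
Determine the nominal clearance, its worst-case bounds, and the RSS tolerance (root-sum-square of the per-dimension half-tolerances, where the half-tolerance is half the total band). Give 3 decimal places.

nominal=-71.560 wc=[-71.768,-70.620] rss=0.319

Stack each dimension's contribution:
  +A: nom +42.400 → Σnom=42.400; wc +0.450/-0.060 → slack +0.450/-0.060; half-tol=0.255, Σhalf²=0.065025
  -B: nom -26.100 → Σnom=16.300; wc +0.080/-0.080 → slack +0.530/-0.140; half-tol=0.080, Σhalf²=0.071425
  -C: nom -40.900 → Σnom=-24.600; wc +0.140/-0.038 → slack +0.670/-0.178; half-tol=0.089, Σhalf²=0.079346
  -D: nom -46.960 → Σnom=-71.560; wc +0.270/-0.030 → slack +0.940/-0.208; half-tol=0.150, Σhalf²=0.101846
Nominal = -71.560. Worst-case = [-71.560 - 0.208, -71.560 + 0.940] = [-71.768, -70.620]. RSS = √0.101846 = 0.319.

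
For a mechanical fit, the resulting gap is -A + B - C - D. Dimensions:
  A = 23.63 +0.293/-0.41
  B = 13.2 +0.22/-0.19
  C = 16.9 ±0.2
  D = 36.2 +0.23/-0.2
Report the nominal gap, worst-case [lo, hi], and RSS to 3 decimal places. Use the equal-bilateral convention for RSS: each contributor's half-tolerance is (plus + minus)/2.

Stack each dimension's contribution:
  -A: nom -23.630 → Σnom=-23.630; wc +0.410/-0.293 → slack +0.410/-0.293; half-tol=0.351, Σhalf²=0.123552
  +B: nom +13.200 → Σnom=-10.430; wc +0.220/-0.190 → slack +0.630/-0.483; half-tol=0.205, Σhalf²=0.165577
  -C: nom -16.900 → Σnom=-27.330; wc +0.200/-0.200 → slack +0.830/-0.683; half-tol=0.200, Σhalf²=0.205577
  -D: nom -36.200 → Σnom=-63.530; wc +0.200/-0.230 → slack +1.030/-0.913; half-tol=0.215, Σhalf²=0.251802
Nominal = -63.530. Worst-case = [-63.530 - 0.913, -63.530 + 1.030] = [-64.443, -62.500]. RSS = √0.251802 = 0.502.

nominal=-63.530 wc=[-64.443,-62.500] rss=0.502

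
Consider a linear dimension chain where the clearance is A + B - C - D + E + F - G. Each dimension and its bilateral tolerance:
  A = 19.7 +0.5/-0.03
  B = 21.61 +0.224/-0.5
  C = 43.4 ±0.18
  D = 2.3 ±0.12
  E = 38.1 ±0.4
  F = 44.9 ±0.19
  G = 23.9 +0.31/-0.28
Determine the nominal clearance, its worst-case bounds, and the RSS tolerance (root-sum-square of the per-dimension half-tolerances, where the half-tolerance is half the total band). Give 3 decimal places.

nominal=54.710 wc=[52.980,56.604] rss=0.729

Stack each dimension's contribution:
  +A: nom +19.700 → Σnom=19.700; wc +0.500/-0.030 → slack +0.500/-0.030; half-tol=0.265, Σhalf²=0.070225
  +B: nom +21.610 → Σnom=41.310; wc +0.224/-0.500 → slack +0.724/-0.530; half-tol=0.362, Σhalf²=0.201269
  -C: nom -43.400 → Σnom=-2.090; wc +0.180/-0.180 → slack +0.904/-0.710; half-tol=0.180, Σhalf²=0.233669
  -D: nom -2.300 → Σnom=-4.390; wc +0.120/-0.120 → slack +1.024/-0.830; half-tol=0.120, Σhalf²=0.248069
  +E: nom +38.100 → Σnom=33.710; wc +0.400/-0.400 → slack +1.424/-1.230; half-tol=0.400, Σhalf²=0.408069
  +F: nom +44.900 → Σnom=78.610; wc +0.190/-0.190 → slack +1.614/-1.420; half-tol=0.190, Σhalf²=0.444169
  -G: nom -23.900 → Σnom=54.710; wc +0.280/-0.310 → slack +1.894/-1.730; half-tol=0.295, Σhalf²=0.531194
Nominal = 54.710. Worst-case = [54.710 - 1.730, 54.710 + 1.894] = [52.980, 56.604]. RSS = √0.531194 = 0.729.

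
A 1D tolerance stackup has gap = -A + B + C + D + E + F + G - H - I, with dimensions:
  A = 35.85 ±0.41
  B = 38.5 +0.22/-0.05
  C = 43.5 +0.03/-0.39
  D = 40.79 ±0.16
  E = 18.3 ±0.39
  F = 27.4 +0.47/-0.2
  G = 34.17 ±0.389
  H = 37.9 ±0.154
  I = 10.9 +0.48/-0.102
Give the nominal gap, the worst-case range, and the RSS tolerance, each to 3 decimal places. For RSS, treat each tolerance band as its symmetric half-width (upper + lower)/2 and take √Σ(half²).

nominal=118.010 wc=[115.387,120.335] rss=0.883

Stack each dimension's contribution:
  -A: nom -35.850 → Σnom=-35.850; wc +0.410/-0.410 → slack +0.410/-0.410; half-tol=0.410, Σhalf²=0.168100
  +B: nom +38.500 → Σnom=2.650; wc +0.220/-0.050 → slack +0.630/-0.460; half-tol=0.135, Σhalf²=0.186325
  +C: nom +43.500 → Σnom=46.150; wc +0.030/-0.390 → slack +0.660/-0.850; half-tol=0.210, Σhalf²=0.230425
  +D: nom +40.790 → Σnom=86.940; wc +0.160/-0.160 → slack +0.820/-1.010; half-tol=0.160, Σhalf²=0.256025
  +E: nom +18.300 → Σnom=105.240; wc +0.390/-0.390 → slack +1.210/-1.400; half-tol=0.390, Σhalf²=0.408125
  +F: nom +27.400 → Σnom=132.640; wc +0.470/-0.200 → slack +1.680/-1.600; half-tol=0.335, Σhalf²=0.520350
  +G: nom +34.170 → Σnom=166.810; wc +0.389/-0.389 → slack +2.069/-1.989; half-tol=0.389, Σhalf²=0.671671
  -H: nom -37.900 → Σnom=128.910; wc +0.154/-0.154 → slack +2.223/-2.143; half-tol=0.154, Σhalf²=0.695387
  -I: nom -10.900 → Σnom=118.010; wc +0.102/-0.480 → slack +2.325/-2.623; half-tol=0.291, Σhalf²=0.780068
Nominal = 118.010. Worst-case = [118.010 - 2.623, 118.010 + 2.325] = [115.387, 120.335]. RSS = √0.780068 = 0.883.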